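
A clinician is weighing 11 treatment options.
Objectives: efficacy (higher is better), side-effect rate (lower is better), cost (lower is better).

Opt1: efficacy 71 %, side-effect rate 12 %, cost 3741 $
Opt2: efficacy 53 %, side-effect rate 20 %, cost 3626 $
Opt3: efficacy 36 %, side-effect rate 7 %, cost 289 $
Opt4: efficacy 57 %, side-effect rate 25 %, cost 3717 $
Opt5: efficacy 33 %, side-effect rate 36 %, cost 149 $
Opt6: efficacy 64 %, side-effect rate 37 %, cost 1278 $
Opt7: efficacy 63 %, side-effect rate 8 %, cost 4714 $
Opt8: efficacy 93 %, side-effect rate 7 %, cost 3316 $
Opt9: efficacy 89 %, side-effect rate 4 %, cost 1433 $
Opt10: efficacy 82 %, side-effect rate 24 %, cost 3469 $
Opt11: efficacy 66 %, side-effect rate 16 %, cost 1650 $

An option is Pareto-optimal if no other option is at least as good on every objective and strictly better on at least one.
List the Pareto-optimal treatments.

Opt3, Opt5, Opt6, Opt8, Opt9

Opt1: dominated by Opt8 (efficacy 93≥71, side-effect rate 7≤12, cost 3316≤3741).
Opt2: dominated by Opt8 (efficacy 93≥53, side-effect rate 7≤20, cost 3316≤3626).
Opt3: not dominated.
Opt4: dominated by Opt8 (efficacy 93≥57, side-effect rate 7≤25, cost 3316≤3717).
Opt5: not dominated (best cost).
Opt6: not dominated.
Opt7: dominated by Opt8 (efficacy 93≥63, side-effect rate 7≤8, cost 3316≤4714).
Opt8: not dominated (best efficacy).
Opt9: not dominated (best side-effect rate).
Opt10: dominated by Opt8 (efficacy 93≥82, side-effect rate 7≤24, cost 3316≤3469).
Opt11: dominated by Opt9 (efficacy 89≥66, side-effect rate 4≤16, cost 1433≤1650).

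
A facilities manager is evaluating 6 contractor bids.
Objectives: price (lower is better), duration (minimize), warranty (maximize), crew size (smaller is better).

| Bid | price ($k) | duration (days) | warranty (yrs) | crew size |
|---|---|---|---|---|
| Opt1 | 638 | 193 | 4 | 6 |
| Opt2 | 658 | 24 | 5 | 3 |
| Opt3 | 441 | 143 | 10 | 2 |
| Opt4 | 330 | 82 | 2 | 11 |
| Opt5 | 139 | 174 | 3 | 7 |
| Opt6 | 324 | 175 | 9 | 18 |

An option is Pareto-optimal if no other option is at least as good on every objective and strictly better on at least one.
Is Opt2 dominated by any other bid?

No

Opt1: worse on duration (193 vs 24).
Opt3: worse on duration (143 vs 24).
Opt4: worse on duration (82 vs 24).
Opt5: worse on duration (174 vs 24).
Opt6: worse on duration (175 vs 24).
No option is at least as good as Opt2 on every objective and strictly better on one.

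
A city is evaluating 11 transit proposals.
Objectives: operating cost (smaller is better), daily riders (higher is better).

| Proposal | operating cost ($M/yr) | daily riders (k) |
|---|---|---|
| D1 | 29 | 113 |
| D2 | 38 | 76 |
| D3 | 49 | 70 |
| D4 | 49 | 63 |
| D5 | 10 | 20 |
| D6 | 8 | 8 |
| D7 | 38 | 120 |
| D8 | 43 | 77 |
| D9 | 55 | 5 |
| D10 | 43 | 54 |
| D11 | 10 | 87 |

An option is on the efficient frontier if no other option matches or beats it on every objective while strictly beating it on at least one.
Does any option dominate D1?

No

D2: worse on operating cost (38 vs 29).
D3: worse on operating cost (49 vs 29).
D4: worse on operating cost (49 vs 29).
D5: worse on daily riders (20 vs 113).
D6: worse on daily riders (8 vs 113).
D7: worse on operating cost (38 vs 29).
D8: worse on operating cost (43 vs 29).
D9: worse on operating cost (55 vs 29).
D10: worse on operating cost (43 vs 29).
D11: worse on daily riders (87 vs 113).
No option is at least as good as D1 on every objective and strictly better on one.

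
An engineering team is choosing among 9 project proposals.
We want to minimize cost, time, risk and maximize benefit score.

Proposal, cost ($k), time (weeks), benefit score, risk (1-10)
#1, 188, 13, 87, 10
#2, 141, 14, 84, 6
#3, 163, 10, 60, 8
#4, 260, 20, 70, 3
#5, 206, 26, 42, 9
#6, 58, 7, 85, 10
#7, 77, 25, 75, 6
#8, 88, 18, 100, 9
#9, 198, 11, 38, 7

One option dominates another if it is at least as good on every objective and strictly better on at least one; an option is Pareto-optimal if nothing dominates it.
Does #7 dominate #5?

#7 vs #5: cost 77≤206, time 25≤26, benefit score 75≥42, risk 6≤9 — #7 is at least as good on every objective with at least one strict improvement.

Yes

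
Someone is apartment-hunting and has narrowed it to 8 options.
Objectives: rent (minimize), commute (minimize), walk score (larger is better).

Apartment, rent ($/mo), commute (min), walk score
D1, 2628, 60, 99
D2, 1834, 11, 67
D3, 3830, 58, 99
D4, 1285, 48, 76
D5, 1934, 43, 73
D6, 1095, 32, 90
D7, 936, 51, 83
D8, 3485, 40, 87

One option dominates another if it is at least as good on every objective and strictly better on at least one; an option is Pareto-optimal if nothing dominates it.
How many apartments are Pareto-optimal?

D1: not dominated.
D2: not dominated (best commute).
D3: not dominated.
D4: dominated by D6 (rent 1095≤1285, commute 32≤48, walk score 90≥76).
D5: dominated by D6 (rent 1095≤1934, commute 32≤43, walk score 90≥73).
D6: not dominated.
D7: not dominated (best rent).
D8: dominated by D6 (rent 1095≤3485, commute 32≤40, walk score 90≥87).
Pareto-optimal: D1, D2, D3, D6, D7 → 5.

5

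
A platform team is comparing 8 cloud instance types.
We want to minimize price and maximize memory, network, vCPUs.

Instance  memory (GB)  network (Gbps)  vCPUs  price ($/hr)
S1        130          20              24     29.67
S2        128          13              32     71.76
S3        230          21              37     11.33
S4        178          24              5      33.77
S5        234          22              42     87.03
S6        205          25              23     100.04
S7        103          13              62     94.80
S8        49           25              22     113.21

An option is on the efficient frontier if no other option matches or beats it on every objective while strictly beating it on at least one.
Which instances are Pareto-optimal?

S1: dominated by S3 (memory 230≥130, network 21≥20, vCPUs 37≥24, price 11.33≤29.67).
S2: dominated by S3 (memory 230≥128, network 21≥13, vCPUs 37≥32, price 11.33≤71.76).
S3: not dominated (best price).
S4: not dominated.
S5: not dominated (best memory).
S6: not dominated.
S7: not dominated (best vCPUs).
S8: dominated by S6 (memory 205≥49, network 25≥25, vCPUs 23≥22, price 100.04≤113.21).

S3, S4, S5, S6, S7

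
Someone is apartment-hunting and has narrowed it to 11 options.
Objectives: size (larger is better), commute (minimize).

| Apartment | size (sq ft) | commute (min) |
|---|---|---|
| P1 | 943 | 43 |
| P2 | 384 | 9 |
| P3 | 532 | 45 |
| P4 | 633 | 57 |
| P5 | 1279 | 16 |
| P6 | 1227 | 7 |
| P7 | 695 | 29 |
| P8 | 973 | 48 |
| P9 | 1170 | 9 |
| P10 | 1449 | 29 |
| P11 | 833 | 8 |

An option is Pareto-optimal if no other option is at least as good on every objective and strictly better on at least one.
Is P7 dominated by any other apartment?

Yes

P5 vs P7: size 1279≥695, commute 16≤29 — P5 is at least as good on every objective and strictly better on at least one, so P5 dominates P7.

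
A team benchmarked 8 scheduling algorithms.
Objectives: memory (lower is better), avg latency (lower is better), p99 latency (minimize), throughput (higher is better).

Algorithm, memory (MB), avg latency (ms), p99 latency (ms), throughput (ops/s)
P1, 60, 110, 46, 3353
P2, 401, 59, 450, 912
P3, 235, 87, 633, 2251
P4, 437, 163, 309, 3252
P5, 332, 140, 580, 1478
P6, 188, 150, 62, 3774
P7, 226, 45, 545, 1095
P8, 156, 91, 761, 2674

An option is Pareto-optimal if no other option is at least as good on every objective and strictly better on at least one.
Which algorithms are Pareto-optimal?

P1: not dominated (best memory).
P2: not dominated.
P3: not dominated.
P4: dominated by P1 (memory 60≤437, avg latency 110≤163, p99 latency 46≤309, throughput 3353≥3252).
P5: dominated by P1 (memory 60≤332, avg latency 110≤140, p99 latency 46≤580, throughput 3353≥1478).
P6: not dominated (best throughput).
P7: not dominated (best avg latency).
P8: not dominated.

P1, P2, P3, P6, P7, P8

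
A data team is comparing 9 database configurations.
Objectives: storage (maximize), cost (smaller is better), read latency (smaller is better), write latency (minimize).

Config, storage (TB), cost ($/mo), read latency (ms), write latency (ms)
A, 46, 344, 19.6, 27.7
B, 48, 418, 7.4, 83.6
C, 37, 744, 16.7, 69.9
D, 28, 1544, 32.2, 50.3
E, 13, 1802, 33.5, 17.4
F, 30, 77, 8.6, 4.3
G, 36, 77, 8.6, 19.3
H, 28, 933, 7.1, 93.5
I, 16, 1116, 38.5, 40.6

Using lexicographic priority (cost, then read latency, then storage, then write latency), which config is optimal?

G

First minimize cost: best is 77, kept {F, G}.
Then minimize read latency: best is 8.6, kept {F, G}.
Then maximize storage: best is 36, kept {G}.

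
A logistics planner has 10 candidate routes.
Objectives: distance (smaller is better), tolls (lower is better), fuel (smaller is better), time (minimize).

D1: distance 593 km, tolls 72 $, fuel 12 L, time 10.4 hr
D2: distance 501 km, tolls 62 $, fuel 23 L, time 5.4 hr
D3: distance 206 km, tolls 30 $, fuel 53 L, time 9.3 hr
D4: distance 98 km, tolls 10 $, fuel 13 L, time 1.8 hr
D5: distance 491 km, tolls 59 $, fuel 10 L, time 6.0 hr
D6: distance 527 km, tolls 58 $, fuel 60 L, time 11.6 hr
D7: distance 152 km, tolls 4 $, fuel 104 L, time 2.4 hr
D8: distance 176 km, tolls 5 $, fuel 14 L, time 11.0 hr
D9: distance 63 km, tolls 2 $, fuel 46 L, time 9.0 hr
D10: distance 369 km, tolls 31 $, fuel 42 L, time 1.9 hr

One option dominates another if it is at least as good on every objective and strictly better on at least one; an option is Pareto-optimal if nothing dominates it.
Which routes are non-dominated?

D1: dominated by D5 (distance 491≤593, tolls 59≤72, fuel 10≤12, time 6.0≤10.4).
D2: dominated by D4 (distance 98≤501, tolls 10≤62, fuel 13≤23, time 1.8≤5.4).
D3: dominated by D4 (distance 98≤206, tolls 10≤30, fuel 13≤53, time 1.8≤9.3).
D4: not dominated (best time).
D5: not dominated (best fuel).
D6: dominated by D3 (distance 206≤527, tolls 30≤58, fuel 53≤60, time 9.3≤11.6).
D7: not dominated.
D8: not dominated.
D9: not dominated (best distance).
D10: dominated by D4 (distance 98≤369, tolls 10≤31, fuel 13≤42, time 1.8≤1.9).

D4, D5, D7, D8, D9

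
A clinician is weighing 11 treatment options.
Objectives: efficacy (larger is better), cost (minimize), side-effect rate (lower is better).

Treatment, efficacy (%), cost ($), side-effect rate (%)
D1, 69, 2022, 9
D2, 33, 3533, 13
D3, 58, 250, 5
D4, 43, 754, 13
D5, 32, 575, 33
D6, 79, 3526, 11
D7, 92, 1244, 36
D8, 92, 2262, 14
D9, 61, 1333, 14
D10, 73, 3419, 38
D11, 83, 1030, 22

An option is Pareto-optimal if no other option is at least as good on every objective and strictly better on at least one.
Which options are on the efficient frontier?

D1: not dominated.
D2: dominated by D1 (efficacy 69≥33, cost 2022≤3533, side-effect rate 9≤13).
D3: not dominated (best cost).
D4: dominated by D3 (efficacy 58≥43, cost 250≤754, side-effect rate 5≤13).
D5: dominated by D3 (efficacy 58≥32, cost 250≤575, side-effect rate 5≤33).
D6: not dominated.
D7: not dominated.
D8: not dominated.
D9: not dominated.
D10: dominated by D7 (efficacy 92≥73, cost 1244≤3419, side-effect rate 36≤38).
D11: not dominated.

D1, D3, D6, D7, D8, D9, D11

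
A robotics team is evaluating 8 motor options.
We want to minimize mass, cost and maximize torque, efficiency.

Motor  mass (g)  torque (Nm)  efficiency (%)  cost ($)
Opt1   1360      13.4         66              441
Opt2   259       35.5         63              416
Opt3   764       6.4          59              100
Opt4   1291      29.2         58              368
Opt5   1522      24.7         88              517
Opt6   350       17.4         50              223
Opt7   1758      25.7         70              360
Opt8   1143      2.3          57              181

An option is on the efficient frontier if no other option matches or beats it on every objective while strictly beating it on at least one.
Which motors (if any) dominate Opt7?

Opt1: worse on torque (13.4 vs 25.7).
Opt2: worse on efficiency (63 vs 70).
Opt3: worse on torque (6.4 vs 25.7).
Opt4: worse on efficiency (58 vs 70).
Opt5: worse on torque (24.7 vs 25.7).
Opt6: worse on torque (17.4 vs 25.7).
Opt8: worse on torque (2.3 vs 25.7).
No option dominates Opt7.

none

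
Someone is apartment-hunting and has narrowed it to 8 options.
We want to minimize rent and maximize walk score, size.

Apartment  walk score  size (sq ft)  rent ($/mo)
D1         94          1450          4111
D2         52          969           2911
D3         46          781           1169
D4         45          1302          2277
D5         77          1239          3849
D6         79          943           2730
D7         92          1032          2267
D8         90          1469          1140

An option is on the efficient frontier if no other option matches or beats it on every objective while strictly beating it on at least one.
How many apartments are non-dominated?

D1: not dominated (best walk score).
D2: dominated by D7 (walk score 92≥52, size 1032≥969, rent 2267≤2911).
D3: dominated by D8 (walk score 90≥46, size 1469≥781, rent 1140≤1169).
D4: dominated by D8 (walk score 90≥45, size 1469≥1302, rent 1140≤2277).
D5: dominated by D8 (walk score 90≥77, size 1469≥1239, rent 1140≤3849).
D6: dominated by D7 (walk score 92≥79, size 1032≥943, rent 2267≤2730).
D7: not dominated.
D8: not dominated (best size).
Pareto-optimal: D1, D7, D8 → 3.

3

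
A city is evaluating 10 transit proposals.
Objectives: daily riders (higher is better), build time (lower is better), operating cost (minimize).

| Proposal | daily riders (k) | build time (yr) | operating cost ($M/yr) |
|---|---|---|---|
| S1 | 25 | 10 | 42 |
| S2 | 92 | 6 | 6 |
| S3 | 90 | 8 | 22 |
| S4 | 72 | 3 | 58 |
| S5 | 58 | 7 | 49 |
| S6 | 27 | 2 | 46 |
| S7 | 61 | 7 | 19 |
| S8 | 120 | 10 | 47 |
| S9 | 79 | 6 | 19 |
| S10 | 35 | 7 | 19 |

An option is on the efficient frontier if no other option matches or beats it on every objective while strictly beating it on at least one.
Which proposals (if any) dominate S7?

S2, S9

S2: daily riders 92≥61, build time 6≤7, operating cost 6≤19 — dominates S7.
S9: daily riders 79≥61, build time 6≤7, operating cost 19≤19 — dominates S7.
Others (S1, S3, S4, S5, S6, S8, S10) are each worse than S7 on at least one objective.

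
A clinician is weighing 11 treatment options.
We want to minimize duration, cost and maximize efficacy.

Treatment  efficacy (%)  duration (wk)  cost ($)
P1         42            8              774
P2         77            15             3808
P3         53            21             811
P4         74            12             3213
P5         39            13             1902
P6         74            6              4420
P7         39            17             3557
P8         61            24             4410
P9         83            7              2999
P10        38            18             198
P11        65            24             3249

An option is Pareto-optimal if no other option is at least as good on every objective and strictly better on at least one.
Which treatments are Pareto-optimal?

P1: not dominated.
P2: dominated by P9 (efficacy 83≥77, duration 7≤15, cost 2999≤3808).
P3: not dominated.
P4: dominated by P9 (efficacy 83≥74, duration 7≤12, cost 2999≤3213).
P5: dominated by P1 (efficacy 42≥39, duration 8≤13, cost 774≤1902).
P6: not dominated (best duration).
P7: dominated by P1 (efficacy 42≥39, duration 8≤17, cost 774≤3557).
P8: dominated by P2 (efficacy 77≥61, duration 15≤24, cost 3808≤4410).
P9: not dominated (best efficacy).
P10: not dominated (best cost).
P11: dominated by P4 (efficacy 74≥65, duration 12≤24, cost 3213≤3249).

P1, P3, P6, P9, P10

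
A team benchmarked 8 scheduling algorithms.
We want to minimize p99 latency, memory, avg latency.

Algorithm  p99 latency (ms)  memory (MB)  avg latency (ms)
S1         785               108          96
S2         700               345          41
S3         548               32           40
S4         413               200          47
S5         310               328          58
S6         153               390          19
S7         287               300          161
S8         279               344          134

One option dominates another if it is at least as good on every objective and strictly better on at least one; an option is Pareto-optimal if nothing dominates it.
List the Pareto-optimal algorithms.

S3, S4, S5, S6, S7, S8

S1: dominated by S3 (p99 latency 548≤785, memory 32≤108, avg latency 40≤96).
S2: dominated by S3 (p99 latency 548≤700, memory 32≤345, avg latency 40≤41).
S3: not dominated (best memory).
S4: not dominated.
S5: not dominated.
S6: not dominated (best p99 latency).
S7: not dominated.
S8: not dominated.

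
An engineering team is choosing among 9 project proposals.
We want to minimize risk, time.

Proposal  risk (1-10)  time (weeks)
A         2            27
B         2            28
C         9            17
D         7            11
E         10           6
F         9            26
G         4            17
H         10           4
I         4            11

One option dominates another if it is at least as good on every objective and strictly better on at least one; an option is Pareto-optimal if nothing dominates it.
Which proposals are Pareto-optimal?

A: not dominated.
B: dominated by A (risk 2≤2, time 27≤28).
C: dominated by D (risk 7≤9, time 11≤17).
D: dominated by I (risk 4≤7, time 11≤11).
E: dominated by H (risk 10≤10, time 4≤6).
F: dominated by C (risk 9≤9, time 17≤26).
G: dominated by I (risk 4≤4, time 11≤17).
H: not dominated (best time).
I: not dominated.

A, H, I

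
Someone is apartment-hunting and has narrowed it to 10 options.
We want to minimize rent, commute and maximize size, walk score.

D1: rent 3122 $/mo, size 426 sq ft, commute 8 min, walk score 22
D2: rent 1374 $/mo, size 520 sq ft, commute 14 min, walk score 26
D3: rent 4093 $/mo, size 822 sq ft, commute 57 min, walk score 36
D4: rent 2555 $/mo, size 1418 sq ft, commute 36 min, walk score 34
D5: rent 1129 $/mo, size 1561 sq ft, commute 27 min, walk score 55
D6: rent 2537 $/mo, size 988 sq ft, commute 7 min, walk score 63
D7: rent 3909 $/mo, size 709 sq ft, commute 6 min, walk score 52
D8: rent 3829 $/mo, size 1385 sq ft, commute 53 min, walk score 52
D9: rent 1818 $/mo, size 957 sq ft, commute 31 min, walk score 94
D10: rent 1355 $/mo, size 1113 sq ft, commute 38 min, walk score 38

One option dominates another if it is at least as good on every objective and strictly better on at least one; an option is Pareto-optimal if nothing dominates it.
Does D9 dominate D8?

D9 vs D8: D9 is worse on size (957 vs 1385), so it does not dominate D8.

No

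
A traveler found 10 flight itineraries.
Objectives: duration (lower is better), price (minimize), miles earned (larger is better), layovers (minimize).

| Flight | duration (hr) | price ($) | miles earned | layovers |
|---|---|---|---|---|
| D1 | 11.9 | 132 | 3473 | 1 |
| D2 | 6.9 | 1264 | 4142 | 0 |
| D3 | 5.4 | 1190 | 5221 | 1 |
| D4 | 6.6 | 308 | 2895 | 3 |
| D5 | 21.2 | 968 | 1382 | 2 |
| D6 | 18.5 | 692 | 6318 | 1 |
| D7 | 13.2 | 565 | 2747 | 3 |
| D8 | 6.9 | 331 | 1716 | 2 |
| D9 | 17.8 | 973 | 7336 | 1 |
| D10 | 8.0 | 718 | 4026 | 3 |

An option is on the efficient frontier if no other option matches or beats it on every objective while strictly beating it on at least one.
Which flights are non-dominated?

D1: not dominated (best price).
D2: not dominated (best layovers).
D3: not dominated (best duration).
D4: not dominated.
D5: dominated by D1 (duration 11.9≤21.2, price 132≤968, miles earned 3473≥1382, layovers 1≤2).
D6: not dominated.
D7: dominated by D1 (duration 11.9≤13.2, price 132≤565, miles earned 3473≥2747, layovers 1≤3).
D8: not dominated.
D9: not dominated (best miles earned).
D10: not dominated.

D1, D2, D3, D4, D6, D8, D9, D10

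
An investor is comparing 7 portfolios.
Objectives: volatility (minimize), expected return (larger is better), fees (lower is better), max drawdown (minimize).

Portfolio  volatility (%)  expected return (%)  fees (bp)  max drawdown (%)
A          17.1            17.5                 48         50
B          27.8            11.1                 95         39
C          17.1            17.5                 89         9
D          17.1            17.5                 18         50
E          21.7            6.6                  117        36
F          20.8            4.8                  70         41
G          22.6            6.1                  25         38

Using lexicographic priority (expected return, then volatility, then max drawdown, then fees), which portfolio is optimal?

First maximize expected return: best is 17.5, kept {A, C, D}.
Then minimize volatility: best is 17.1, kept {A, C, D}.
Then minimize max drawdown: best is 9, kept {C}.

C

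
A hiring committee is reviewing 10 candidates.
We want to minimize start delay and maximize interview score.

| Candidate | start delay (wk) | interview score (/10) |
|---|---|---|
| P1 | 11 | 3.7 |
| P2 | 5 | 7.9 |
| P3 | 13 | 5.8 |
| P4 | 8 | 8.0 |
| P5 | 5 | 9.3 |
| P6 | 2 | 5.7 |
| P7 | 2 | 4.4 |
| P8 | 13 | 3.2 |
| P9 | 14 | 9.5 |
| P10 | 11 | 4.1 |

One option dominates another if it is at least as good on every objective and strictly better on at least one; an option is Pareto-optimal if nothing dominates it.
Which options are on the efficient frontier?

P1: dominated by P2 (start delay 5≤11, interview score 7.9≥3.7).
P2: dominated by P5 (start delay 5≤5, interview score 9.3≥7.9).
P3: dominated by P2 (start delay 5≤13, interview score 7.9≥5.8).
P4: dominated by P5 (start delay 5≤8, interview score 9.3≥8.0).
P5: not dominated.
P6: not dominated.
P7: dominated by P6 (start delay 2≤2, interview score 5.7≥4.4).
P8: dominated by P1 (start delay 11≤13, interview score 3.7≥3.2).
P9: not dominated (best interview score).
P10: dominated by P2 (start delay 5≤11, interview score 7.9≥4.1).

P5, P6, P9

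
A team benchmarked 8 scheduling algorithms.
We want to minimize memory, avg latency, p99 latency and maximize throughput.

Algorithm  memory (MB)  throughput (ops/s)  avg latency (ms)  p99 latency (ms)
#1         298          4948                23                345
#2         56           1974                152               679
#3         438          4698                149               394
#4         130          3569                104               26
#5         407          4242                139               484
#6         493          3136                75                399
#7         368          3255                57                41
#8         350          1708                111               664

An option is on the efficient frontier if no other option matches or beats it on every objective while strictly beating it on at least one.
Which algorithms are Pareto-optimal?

#1: not dominated (best throughput).
#2: not dominated (best memory).
#3: dominated by #1 (memory 298≤438, throughput 4948≥4698, avg latency 23≤149, p99 latency 345≤394).
#4: not dominated (best p99 latency).
#5: dominated by #1 (memory 298≤407, throughput 4948≥4242, avg latency 23≤139, p99 latency 345≤484).
#6: dominated by #1 (memory 298≤493, throughput 4948≥3136, avg latency 23≤75, p99 latency 345≤399).
#7: not dominated.
#8: dominated by #1 (memory 298≤350, throughput 4948≥1708, avg latency 23≤111, p99 latency 345≤664).

#1, #2, #4, #7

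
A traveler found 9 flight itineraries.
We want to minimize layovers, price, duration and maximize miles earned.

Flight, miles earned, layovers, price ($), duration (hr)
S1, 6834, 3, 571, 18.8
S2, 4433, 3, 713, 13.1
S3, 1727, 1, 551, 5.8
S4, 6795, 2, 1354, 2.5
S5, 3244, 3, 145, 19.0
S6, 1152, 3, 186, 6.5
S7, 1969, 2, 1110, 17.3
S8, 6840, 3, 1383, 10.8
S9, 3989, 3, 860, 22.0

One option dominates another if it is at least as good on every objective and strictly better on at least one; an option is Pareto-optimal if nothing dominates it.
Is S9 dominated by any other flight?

Yes

S1 vs S9: miles earned 6834≥3989, layovers 3≤3, price 571≤860, duration 18.8≤22.0 — S1 is at least as good on every objective and strictly better on at least one, so S1 dominates S9.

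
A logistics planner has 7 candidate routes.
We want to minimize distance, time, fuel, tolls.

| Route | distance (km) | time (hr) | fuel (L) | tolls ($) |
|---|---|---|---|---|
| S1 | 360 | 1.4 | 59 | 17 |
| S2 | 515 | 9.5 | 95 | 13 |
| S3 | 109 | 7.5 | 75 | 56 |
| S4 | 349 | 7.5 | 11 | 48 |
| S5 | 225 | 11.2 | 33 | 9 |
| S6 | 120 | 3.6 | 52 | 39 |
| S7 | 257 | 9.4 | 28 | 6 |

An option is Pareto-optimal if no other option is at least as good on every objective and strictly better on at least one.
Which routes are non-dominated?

S1, S3, S4, S5, S6, S7

S1: not dominated (best time).
S2: dominated by S7 (distance 257≤515, time 9.4≤9.5, fuel 28≤95, tolls 6≤13).
S3: not dominated (best distance).
S4: not dominated (best fuel).
S5: not dominated.
S6: not dominated.
S7: not dominated (best tolls).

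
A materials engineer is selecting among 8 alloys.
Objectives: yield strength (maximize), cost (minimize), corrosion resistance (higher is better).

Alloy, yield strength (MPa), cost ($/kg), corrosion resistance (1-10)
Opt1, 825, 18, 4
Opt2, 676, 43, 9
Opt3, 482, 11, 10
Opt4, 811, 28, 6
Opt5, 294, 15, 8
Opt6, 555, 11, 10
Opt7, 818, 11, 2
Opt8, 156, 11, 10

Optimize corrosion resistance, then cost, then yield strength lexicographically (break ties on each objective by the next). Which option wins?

First maximize corrosion resistance: best is 10, kept {Opt3, Opt6, Opt8}.
Then minimize cost: best is 11, kept {Opt3, Opt6, Opt8}.
Then maximize yield strength: best is 555, kept {Opt6}.

Opt6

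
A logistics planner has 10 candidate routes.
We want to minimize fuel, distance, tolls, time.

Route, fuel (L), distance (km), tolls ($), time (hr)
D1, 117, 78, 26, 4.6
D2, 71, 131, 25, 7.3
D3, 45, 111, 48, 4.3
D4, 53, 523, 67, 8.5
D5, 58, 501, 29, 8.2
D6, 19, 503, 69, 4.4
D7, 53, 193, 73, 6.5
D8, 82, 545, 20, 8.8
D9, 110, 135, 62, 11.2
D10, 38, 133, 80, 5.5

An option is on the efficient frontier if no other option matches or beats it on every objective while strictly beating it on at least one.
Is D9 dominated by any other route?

D2 vs D9: fuel 71≤110, distance 131≤135, tolls 25≤62, time 7.3≤11.2 — D2 is at least as good on every objective and strictly better on at least one, so D2 dominates D9.

Yes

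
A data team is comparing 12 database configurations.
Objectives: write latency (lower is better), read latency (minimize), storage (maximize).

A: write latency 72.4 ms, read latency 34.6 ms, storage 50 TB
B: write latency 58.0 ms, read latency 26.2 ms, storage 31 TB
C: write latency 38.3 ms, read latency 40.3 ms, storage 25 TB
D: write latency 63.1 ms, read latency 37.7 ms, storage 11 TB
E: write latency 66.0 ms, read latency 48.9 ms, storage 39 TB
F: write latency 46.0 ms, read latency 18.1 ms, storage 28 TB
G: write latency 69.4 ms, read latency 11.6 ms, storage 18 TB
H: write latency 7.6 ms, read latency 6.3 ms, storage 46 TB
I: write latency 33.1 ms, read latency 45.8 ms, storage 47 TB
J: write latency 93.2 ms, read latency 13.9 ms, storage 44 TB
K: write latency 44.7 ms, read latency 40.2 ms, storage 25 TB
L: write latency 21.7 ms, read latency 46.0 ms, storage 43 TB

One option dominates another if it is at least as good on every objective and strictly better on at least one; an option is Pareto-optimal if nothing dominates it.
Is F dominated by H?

Yes

H vs F: write latency 7.6≤46.0, read latency 6.3≤18.1, storage 46≥28 — H is at least as good on every objective with at least one strict improvement.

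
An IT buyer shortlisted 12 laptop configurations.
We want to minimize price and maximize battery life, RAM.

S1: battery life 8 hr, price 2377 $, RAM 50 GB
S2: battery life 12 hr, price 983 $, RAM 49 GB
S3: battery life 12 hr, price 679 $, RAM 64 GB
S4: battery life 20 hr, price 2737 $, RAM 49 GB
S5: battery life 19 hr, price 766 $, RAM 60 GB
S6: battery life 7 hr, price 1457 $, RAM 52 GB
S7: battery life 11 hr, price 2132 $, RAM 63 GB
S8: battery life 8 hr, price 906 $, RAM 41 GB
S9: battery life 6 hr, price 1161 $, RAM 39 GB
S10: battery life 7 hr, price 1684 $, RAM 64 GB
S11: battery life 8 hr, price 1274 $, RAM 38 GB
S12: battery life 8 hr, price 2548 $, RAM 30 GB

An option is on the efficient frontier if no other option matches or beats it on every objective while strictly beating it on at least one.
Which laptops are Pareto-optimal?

S3, S4, S5

S1: dominated by S3 (battery life 12≥8, price 679≤2377, RAM 64≥50).
S2: dominated by S3 (battery life 12≥12, price 679≤983, RAM 64≥49).
S3: not dominated (best price).
S4: not dominated (best battery life).
S5: not dominated.
S6: dominated by S3 (battery life 12≥7, price 679≤1457, RAM 64≥52).
S7: dominated by S3 (battery life 12≥11, price 679≤2132, RAM 64≥63).
S8: dominated by S3 (battery life 12≥8, price 679≤906, RAM 64≥41).
S9: dominated by S2 (battery life 12≥6, price 983≤1161, RAM 49≥39).
S10: dominated by S3 (battery life 12≥7, price 679≤1684, RAM 64≥64).
S11: dominated by S2 (battery life 12≥8, price 983≤1274, RAM 49≥38).
S12: dominated by S1 (battery life 8≥8, price 2377≤2548, RAM 50≥30).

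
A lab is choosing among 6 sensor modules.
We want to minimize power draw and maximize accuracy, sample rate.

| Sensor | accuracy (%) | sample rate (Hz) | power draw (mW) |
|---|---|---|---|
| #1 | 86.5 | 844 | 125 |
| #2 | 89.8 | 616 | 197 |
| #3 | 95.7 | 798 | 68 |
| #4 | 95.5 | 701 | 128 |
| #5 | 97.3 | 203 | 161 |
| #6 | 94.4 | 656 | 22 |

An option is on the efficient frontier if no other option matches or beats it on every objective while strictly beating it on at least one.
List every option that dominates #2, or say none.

#3, #4, #6

#3: accuracy 95.7≥89.8, sample rate 798≥616, power draw 68≤197 — dominates #2.
#4: accuracy 95.5≥89.8, sample rate 701≥616, power draw 128≤197 — dominates #2.
#6: accuracy 94.4≥89.8, sample rate 656≥616, power draw 22≤197 — dominates #2.
Others (#1, #5) are each worse than #2 on at least one objective.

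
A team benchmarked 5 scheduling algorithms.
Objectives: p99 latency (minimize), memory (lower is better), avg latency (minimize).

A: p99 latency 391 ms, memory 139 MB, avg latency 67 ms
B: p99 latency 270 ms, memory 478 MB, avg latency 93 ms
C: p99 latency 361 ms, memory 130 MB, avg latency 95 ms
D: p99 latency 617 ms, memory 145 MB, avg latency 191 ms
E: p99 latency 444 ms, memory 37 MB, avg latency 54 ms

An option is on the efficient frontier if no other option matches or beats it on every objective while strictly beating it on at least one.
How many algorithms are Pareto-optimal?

4

A: not dominated.
B: not dominated (best p99 latency).
C: not dominated.
D: dominated by A (p99 latency 391≤617, memory 139≤145, avg latency 67≤191).
E: not dominated (best memory).
Pareto-optimal: A, B, C, E → 4.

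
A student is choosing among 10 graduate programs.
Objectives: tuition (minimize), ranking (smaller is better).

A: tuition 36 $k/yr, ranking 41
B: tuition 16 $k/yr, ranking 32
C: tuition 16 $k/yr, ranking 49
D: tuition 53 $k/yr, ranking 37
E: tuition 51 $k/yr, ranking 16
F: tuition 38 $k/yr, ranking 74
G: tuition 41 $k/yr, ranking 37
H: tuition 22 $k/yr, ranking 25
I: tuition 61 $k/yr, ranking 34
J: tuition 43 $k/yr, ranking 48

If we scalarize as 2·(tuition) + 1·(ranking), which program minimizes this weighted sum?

A: 2·36 + 1·41 = 113
B: 2·16 + 1·32 = 64
C: 2·16 + 1·49 = 81
D: 2·53 + 1·37 = 143
E: 2·51 + 1·16 = 118
F: 2·38 + 1·74 = 150
G: 2·41 + 1·37 = 119
H: 2·22 + 1·25 = 69
I: 2·61 + 1·34 = 156
J: 2·43 + 1·48 = 134
Lowest: B at 64.

B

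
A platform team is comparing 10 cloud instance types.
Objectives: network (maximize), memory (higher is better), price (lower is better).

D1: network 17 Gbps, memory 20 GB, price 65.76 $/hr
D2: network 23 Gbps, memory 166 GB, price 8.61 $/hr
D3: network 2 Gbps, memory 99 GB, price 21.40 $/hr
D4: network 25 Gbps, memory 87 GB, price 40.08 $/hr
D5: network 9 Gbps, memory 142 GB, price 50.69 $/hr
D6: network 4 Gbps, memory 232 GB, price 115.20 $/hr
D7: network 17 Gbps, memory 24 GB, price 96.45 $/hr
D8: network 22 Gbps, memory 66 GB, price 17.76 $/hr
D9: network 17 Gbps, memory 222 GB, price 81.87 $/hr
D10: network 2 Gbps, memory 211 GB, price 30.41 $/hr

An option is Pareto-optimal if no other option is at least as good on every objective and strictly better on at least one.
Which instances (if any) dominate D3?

D2

D2: network 23≥2, memory 166≥99, price 8.61≤21.40 — dominates D3.
Others (D1, D4, D5, D6, D7, D8, D9, D10) are each worse than D3 on at least one objective.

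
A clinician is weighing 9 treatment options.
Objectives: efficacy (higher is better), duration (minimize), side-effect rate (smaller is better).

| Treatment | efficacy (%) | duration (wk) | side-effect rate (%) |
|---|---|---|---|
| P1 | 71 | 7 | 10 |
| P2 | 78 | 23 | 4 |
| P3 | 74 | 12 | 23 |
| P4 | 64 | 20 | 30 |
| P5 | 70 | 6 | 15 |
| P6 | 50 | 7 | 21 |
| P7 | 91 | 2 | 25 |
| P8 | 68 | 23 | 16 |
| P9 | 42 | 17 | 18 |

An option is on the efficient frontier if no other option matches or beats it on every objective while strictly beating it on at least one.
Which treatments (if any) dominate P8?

P1, P2, P5

P1: efficacy 71≥68, duration 7≤23, side-effect rate 10≤16 — dominates P8.
P2: efficacy 78≥68, duration 23≤23, side-effect rate 4≤16 — dominates P8.
P5: efficacy 70≥68, duration 6≤23, side-effect rate 15≤16 — dominates P8.
Others (P3, P4, P6, P7, P9) are each worse than P8 on at least one objective.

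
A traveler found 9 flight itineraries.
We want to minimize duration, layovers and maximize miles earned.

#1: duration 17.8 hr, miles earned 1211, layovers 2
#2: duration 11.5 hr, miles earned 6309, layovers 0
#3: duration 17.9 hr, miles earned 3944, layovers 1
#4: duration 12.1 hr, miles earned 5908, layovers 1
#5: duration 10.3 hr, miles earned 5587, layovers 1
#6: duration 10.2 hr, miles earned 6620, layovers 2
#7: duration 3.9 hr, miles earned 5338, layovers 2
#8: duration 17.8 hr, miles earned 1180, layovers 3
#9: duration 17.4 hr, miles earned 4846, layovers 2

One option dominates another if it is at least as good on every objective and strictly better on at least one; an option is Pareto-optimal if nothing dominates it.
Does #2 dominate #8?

#2 vs #8: duration 11.5≤17.8, miles earned 6309≥1180, layovers 0≤3 — #2 is at least as good on every objective with at least one strict improvement.

Yes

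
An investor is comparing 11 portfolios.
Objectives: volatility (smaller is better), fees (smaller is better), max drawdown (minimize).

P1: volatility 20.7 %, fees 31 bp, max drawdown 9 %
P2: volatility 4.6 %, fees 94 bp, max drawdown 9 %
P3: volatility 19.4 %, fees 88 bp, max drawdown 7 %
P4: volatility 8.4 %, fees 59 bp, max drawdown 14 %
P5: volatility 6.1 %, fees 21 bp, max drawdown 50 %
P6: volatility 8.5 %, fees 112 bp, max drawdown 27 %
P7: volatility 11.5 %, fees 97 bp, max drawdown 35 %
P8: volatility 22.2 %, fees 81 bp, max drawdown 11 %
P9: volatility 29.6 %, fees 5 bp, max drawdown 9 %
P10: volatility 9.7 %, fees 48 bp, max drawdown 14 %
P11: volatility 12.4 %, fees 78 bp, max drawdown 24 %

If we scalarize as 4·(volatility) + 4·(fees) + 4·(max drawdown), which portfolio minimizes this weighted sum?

P1: 4·20.7 + 4·31 + 4·9 = 242.8
P2: 4·4.6 + 4·94 + 4·9 = 430.4
P3: 4·19.4 + 4·88 + 4·7 = 457.6
P4: 4·8.4 + 4·59 + 4·14 = 325.6
P5: 4·6.1 + 4·21 + 4·50 = 308.4
P6: 4·8.5 + 4·112 + 4·27 = 590.0
P7: 4·11.5 + 4·97 + 4·35 = 574.0
P8: 4·22.2 + 4·81 + 4·11 = 456.8
P9: 4·29.6 + 4·5 + 4·9 = 174.4
P10: 4·9.7 + 4·48 + 4·14 = 286.8
P11: 4·12.4 + 4·78 + 4·24 = 457.6
Lowest: P9 at 174.4.

P9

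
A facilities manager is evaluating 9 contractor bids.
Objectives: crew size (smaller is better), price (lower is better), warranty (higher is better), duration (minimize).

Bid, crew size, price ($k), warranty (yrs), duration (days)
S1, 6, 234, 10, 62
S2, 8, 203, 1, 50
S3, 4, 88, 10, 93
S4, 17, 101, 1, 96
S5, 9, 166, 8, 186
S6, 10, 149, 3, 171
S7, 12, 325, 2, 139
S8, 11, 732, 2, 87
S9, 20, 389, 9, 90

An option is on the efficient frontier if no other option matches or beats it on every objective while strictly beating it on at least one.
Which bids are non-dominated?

S1: not dominated.
S2: not dominated (best duration).
S3: not dominated (best crew size).
S4: dominated by S3 (crew size 4≤17, price 88≤101, warranty 10≥1, duration 93≤96).
S5: dominated by S3 (crew size 4≤9, price 88≤166, warranty 10≥8, duration 93≤186).
S6: dominated by S3 (crew size 4≤10, price 88≤149, warranty 10≥3, duration 93≤171).
S7: dominated by S1 (crew size 6≤12, price 234≤325, warranty 10≥2, duration 62≤139).
S8: dominated by S1 (crew size 6≤11, price 234≤732, warranty 10≥2, duration 62≤87).
S9: dominated by S1 (crew size 6≤20, price 234≤389, warranty 10≥9, duration 62≤90).

S1, S2, S3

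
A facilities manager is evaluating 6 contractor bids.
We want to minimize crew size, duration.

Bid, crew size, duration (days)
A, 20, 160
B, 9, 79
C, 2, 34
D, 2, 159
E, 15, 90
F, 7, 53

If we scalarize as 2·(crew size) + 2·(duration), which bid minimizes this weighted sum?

C

A: 2·20 + 2·160 = 360
B: 2·9 + 2·79 = 176
C: 2·2 + 2·34 = 72
D: 2·2 + 2·159 = 322
E: 2·15 + 2·90 = 210
F: 2·7 + 2·53 = 120
Lowest: C at 72.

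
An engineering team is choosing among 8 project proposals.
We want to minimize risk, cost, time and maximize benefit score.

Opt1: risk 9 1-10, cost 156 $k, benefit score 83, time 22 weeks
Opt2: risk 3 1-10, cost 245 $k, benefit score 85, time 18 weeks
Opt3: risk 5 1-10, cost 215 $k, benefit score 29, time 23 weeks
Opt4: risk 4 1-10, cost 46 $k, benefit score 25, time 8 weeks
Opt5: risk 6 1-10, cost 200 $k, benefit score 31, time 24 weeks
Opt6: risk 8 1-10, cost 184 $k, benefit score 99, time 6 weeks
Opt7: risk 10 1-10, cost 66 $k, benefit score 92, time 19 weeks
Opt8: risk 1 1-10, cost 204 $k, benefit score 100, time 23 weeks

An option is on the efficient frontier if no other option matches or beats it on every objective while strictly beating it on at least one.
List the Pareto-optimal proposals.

Opt1: not dominated.
Opt2: not dominated.
Opt3: dominated by Opt8 (risk 1≤5, cost 204≤215, benefit score 100≥29, time 23≤23).
Opt4: not dominated (best cost).
Opt5: not dominated.
Opt6: not dominated (best time).
Opt7: not dominated.
Opt8: not dominated (best risk).

Opt1, Opt2, Opt4, Opt5, Opt6, Opt7, Opt8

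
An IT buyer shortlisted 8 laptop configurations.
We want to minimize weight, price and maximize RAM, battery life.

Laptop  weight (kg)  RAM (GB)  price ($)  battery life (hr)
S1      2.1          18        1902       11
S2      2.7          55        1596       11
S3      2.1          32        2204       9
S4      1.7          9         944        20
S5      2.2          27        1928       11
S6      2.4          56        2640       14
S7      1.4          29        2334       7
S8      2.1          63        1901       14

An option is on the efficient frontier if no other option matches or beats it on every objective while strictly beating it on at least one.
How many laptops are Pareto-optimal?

S1: dominated by S8 (weight 2.1≤2.1, RAM 63≥18, price 1901≤1902, battery life 14≥11).
S2: not dominated.
S3: dominated by S8 (weight 2.1≤2.1, RAM 63≥32, price 1901≤2204, battery life 14≥9).
S4: not dominated (best price).
S5: dominated by S8 (weight 2.1≤2.2, RAM 63≥27, price 1901≤1928, battery life 14≥11).
S6: dominated by S8 (weight 2.1≤2.4, RAM 63≥56, price 1901≤2640, battery life 14≥14).
S7: not dominated (best weight).
S8: not dominated (best RAM).
Pareto-optimal: S2, S4, S7, S8 → 4.

4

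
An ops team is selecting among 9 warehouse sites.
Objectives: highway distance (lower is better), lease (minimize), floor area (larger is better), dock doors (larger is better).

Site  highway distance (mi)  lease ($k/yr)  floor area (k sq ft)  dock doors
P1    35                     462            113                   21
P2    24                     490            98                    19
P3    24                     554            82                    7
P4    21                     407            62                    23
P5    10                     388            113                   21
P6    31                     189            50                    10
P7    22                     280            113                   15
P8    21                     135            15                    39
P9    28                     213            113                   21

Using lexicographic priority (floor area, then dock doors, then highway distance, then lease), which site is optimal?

P5

First maximize floor area: best is 113, kept {P1, P5, P7, P9}.
Then maximize dock doors: best is 21, kept {P1, P5, P9}.
Then minimize highway distance: best is 10, kept {P5}.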